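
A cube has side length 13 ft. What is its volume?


Shape: cube
Side s = 13 ft
Formula: V = s^3
V = 13 * 13 * 13
V = 169 * 13
V = 2197
2197 ft^3


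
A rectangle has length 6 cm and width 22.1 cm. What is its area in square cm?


Shape: rectangle
Length l = 6 cm, Width w = 22.1 cm
Formula: A = l * w
A = 6 * 22.1
A = 132.6
132.6 cm^2


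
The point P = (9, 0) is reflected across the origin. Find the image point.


Transformation: reflection
Original point: (9, 0)
Rule for reflection through the origin: (x, y) -> (-x, -y)
Apply: (9, 0) -> (-9, 0)
(-9, 0)


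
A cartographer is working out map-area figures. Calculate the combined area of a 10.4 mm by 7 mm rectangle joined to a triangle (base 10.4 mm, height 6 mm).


Composite shape: rectangle + triangle
Rectangle area = 10.4 * 7 = 72.8
Triangle area = 0.5 * 10.4 * 6 = 31.2
Total = 72.8 + 31.2
Total = 104
104 mm^2


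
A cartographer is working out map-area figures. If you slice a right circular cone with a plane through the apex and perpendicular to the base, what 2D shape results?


Solid: right circular cone
Cutting plane: through the apex and perpendicular to the base
Visualize the intersection of the plane with the solid's surface.
The boundary of the cut region is a isosceles triangle.
isosceles triangle


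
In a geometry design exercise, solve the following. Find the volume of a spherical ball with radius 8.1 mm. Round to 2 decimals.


Shape: sphere
Radius r = 8.1 mm
Formula: V = (4/3) * pi * r^3
r^3 = 531.441
(4/3) * 531.441 = 708.588
V = 708.588 * pi
V = 2226.09
2226.09 mm^3


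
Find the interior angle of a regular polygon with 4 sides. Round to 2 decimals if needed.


Shape: regular square (4 sides)
Formula: interior angle = (n - 2) * 180 / n
(n - 2) = 2
(n - 2) * 180 = 360
angle = 360 / 4
angle = 90
90 degrees


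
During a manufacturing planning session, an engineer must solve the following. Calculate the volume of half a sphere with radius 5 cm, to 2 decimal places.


Shape: hemisphere (half of a sphere)
Radius r = 5 cm
Formula: V = (1/2) * (4/3) * pi * r^3 = (2/3) * pi * r^3
r^3 = 125
(2/3) * 125 = 83.333333
V = 83.333333 * pi
V = 261.8
261.8 cm^3


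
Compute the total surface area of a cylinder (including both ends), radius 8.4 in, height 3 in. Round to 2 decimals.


Shape: closed cylinder
Radius r = 8.4 in, Height h = 3 in
Formula: SA = 2*pi*r^2 + 2*pi*r*h = 2*pi*r*(r + h)
r + h = 11.4
2 * r * (r + h) = 2 * 8.4 * 11.4 = 191.52
SA = 191.52 * pi
SA = 601.68
601.68 in^2


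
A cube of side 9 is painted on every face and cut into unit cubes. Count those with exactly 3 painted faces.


Large cube: 9 x 9 x 9, cut into unit cubes.
Cubes with 3 painted faces are at the corners. A cube always has 8 corners.
Count = 8
8 unit cubes


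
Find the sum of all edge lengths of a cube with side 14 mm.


Shape: cube
Side s = 14 mm
A cube has 12 edges, all equal.
Formula: total edge length = 12 * s
Total = 12 * 14
Total = 168
168 mm


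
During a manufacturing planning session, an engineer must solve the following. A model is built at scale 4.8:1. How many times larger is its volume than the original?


Linear scale factor k = 4.8
Rule: under a linear scaling by k, volumes scale by k^3.
k^3 = 4.8 * 4.8 * 4.8
k^3 = 23.04 * 4.8
k^3 = 110.592
Volume scales by a factor of 110.592.
110.592 (dimensionless)


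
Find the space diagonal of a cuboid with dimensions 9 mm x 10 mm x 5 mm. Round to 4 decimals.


Shape: rectangular box (space diagonal)
l = 9 mm, w = 10 mm, h = 5 mm
Visualize: the diagonal of the base, then a right triangle with that diagonal and the height.
Formula: d = sqrt(l^2 + w^2 + h^2)
l^2 + w^2 + h^2 = 81 + 100 + 25 = 206
d = sqrt(206)
d = 14.3527
14.3527 mm


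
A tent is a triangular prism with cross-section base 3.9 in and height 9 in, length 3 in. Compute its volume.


Shape: triangular prism
Triangle base = 3.9 in, triangle height = 9 in, prism length L = 3 in
Formula: V = (1/2 * b * h_tri) * L
Cross-section area = 0.5 * 3.9 * 9 = 17.55
V = 17.55 * 3
V = 52.65
52.65 in^3


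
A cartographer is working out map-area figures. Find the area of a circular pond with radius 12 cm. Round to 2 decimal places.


Shape: circle
Radius r = 12 cm
Formula: A = pi * r^2
r^2 = 12^2 = 144
A = pi * 144
A = 452.39
452.39 cm^2


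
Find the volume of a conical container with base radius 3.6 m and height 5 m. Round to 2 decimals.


Shape: cone
Radius r = 3.6 m, Height h = 5 m
Formula: V = (1/3) * pi * r^2 * h
r^2 = 12.96
pi * r^2 * h = pi * 12.96 * 5 = 64.8 * pi
V = 64.8 * pi / 3
V = 67.86
67.86 m^3


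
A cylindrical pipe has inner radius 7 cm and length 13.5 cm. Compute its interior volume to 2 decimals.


Shape: cylinder
Radius r = 7 cm, Height h = 13.5 cm
Formula: V = pi * r^2 * h
r^2 = 49
V = pi * 49 * 13.5
V = 661.5 * pi
V = 2078.16
2078.16 cm^3


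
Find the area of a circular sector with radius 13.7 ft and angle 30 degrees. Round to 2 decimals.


Shape: circular sector
Radius r = 13.7 ft, Angle = 30 degrees
Formula: A = (angle/360) * pi * r^2
r^2 = 187.69
Fraction of circle = 30/360
A = (30/360) * pi * 187.69
A = 15.640833 * pi
A = 49.14
49.14 ft^2


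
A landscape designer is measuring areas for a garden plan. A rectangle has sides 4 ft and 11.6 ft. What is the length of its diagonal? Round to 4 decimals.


Shape: rectangle (diagonal via Pythagoras)
Sides: 4 ft and 11.6 ft
Formula: d = sqrt(l^2 + w^2)
l^2 = 16, w^2 = 134.56
l^2 + w^2 = 150.56
d = sqrt(150.56)
d = 12.2703
12.2703 ft


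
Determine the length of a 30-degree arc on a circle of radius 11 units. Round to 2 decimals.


Shape: circular arc
Radius r = 11 units, Angle = 30 degrees
Formula: L = (angle/360) * 2 * pi * r
2 * pi * r = 22 * pi
L = (30/360) * 22 * pi
L = 1.833333 * pi
L = 5.76
5.76 units


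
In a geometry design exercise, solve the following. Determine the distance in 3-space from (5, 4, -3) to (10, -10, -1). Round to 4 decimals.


3D distance between two points
P1 = (5, 4, -3), P2 = (10, -10, -1)
Formula: d = sqrt((x2-x1)^2 + (y2-y1)^2 + (z2-z1)^2)
dx = 10 - 5 = 5
dy = -10 - 4 = -14
dz = -1 - -3 = 2
dx^2 + dy^2 + dz^2 = 25 + 196 + 4 = 225
d = sqrt(225)
d = 15.0
15 units


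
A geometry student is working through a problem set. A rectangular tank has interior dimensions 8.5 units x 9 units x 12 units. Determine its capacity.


Shape: rectangular prism
l = 8.5 units, w = 9 units, h = 12 units
Formula: V = l * w * h
V = 8.5 * 9 * 12
V = 76.5 * 12
V = 918
918 units^3


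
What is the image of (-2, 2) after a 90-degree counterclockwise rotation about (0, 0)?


Transformation: rotation about the origin
Original point: (-2, 2)
Rule for 90 deg counterclockwise: (x, y) -> (-y, x)
Apply: (-2, 2) -> (-2, -2)
(-2, -2)


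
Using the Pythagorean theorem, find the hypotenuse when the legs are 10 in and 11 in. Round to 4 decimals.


Shape: right triangle
Legs a = 10 in, b = 11 in
Formula: c = sqrt(a^2 + b^2)
a^2 = 100, b^2 = 121
a^2 + b^2 = 221
c = sqrt(221)
c = 14.8661
14.8661 in


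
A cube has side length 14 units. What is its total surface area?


Shape: cube
Side s = 14 units
A cube has 6 square faces.
Formula: SA = 6 * s^2
s^2 = 196
SA = 6 * 196
SA = 1176
1176 units^2


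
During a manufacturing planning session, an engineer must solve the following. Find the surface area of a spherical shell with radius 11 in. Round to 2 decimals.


Shape: sphere
Radius r = 11 in
Formula: SA = 4 * pi * r^2
r^2 = 121
SA = 4 * pi * 121
SA = 484 * pi
SA = 1520.53
1520.53 in^2


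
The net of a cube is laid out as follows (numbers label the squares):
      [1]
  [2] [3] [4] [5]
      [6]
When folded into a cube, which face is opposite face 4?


Net: cross layout. Take square 3 as the base (bottom).
Fold the four squares in the horizontal row up around 3: 2 -> left, 4 -> right, 5 wraps to the top.
Fold 1 and 6 up from 3: 1 -> back, 6 -> front.
Opposite pairs are therefore: (1, 6), (2, 4), (3, 5).
Face 4 is opposite face 2.
face 2


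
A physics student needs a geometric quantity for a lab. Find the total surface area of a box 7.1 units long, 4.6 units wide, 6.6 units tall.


Shape: rectangular prism
l = 7.1 units, w = 4.6 units, h = 6.6 units
Formula: SA = 2(lw + lh + wh)
lw = 32.66, lh = 46.86, wh = 30.36
lw + lh + wh = 109.88
SA = 2 * 109.88
SA = 219.76
219.76 units^2


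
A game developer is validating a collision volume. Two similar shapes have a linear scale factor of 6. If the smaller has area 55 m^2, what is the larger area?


Linear scale factor k = 6
Original area = 55 m^2
Rule: under a linear scaling by k, areas scale by k^2.
k^2 = 6^2 = 36
New area = 55 * 36
New area = 1980
1980 m^2


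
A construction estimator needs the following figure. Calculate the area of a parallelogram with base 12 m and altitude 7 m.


Shape: parallelogram
Base b = 12 m, Height h = 7 m
Formula: A = b * h
A = 12 * 7
A = 84
84 m^2


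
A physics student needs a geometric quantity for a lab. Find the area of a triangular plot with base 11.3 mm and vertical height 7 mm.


Shape: triangle
Base b = 11.3 mm, Height h = 7 mm
Formula: A = (1/2) * b * h
A = 0.5 * 11.3 * 7
A = 0.5 * 79.1
A = 39.55
39.55 mm^2


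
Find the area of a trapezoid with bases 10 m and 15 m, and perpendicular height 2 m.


Shape: trapezoid
Parallel sides a = 10 m, b = 15 m; Height h = 2 m
Formula: A = (a + b) * h / 2
a + b = 10 + 15 = 25
A = 25 * 2 / 2
A = 50 / 2
A = 25
25 m^2


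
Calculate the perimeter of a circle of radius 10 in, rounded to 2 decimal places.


Shape: circle
Radius r = 10 in
Formula: C = 2 * pi * r
C = 2 * pi * 10
C = 20 * pi
C = 62.83
62.83 in


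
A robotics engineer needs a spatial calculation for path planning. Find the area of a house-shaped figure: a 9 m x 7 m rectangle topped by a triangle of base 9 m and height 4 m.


Composite shape: rectangle + triangle
Rectangle area = 9 * 7 = 63
Triangle area = 0.5 * 9 * 4 = 18
Total = 63 + 18
Total = 81
81 m^2


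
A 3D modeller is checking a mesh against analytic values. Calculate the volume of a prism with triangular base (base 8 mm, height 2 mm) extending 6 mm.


Shape: triangular prism
Triangle base = 8 mm, triangle height = 2 mm, prism length L = 6 mm
Formula: V = (1/2 * b * h_tri) * L
Cross-section area = 0.5 * 8 * 2 = 8
V = 8 * 6
V = 48
48 mm^3


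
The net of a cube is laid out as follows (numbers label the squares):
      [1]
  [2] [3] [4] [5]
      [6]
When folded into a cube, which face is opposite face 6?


Net: cross layout. Take square 3 as the base (bottom).
Fold the four squares in the horizontal row up around 3: 2 -> left, 4 -> right, 5 wraps to the top.
Fold 1 and 6 up from 3: 1 -> back, 6 -> front.
Opposite pairs are therefore: (1, 6), (2, 4), (3, 5).
Face 6 is opposite face 1.
face 1


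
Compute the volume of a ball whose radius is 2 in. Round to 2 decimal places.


Shape: sphere
Radius r = 2 in
Formula: V = (4/3) * pi * r^3
r^3 = 8
(4/3) * 8 = 10.666667
V = 10.666667 * pi
V = 33.51
33.51 in^3


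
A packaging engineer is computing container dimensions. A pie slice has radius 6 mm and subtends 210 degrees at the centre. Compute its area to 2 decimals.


Shape: circular sector
Radius r = 6 mm, Angle = 210 degrees
Formula: A = (angle/360) * pi * r^2
r^2 = 36
Fraction of circle = 210/360
A = (210/360) * pi * 36
A = 21 * pi
A = 65.97
65.97 mm^2


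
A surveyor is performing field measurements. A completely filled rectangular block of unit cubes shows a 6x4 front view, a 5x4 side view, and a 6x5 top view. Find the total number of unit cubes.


Orthographic views of a solid rectangular block:
Front view 6 x 4 -> length = 6, height = 4
Side view 5 x 4 -> width = 5, height = 4 (consistent)
Top view 6 x 5 -> confirms length = 6, width = 5
The block is 6 x 5 x 4.
Total unit cubes = 6 * 5 * 4 = 120
120 unit cubes


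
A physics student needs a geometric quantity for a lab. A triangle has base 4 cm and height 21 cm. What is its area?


Shape: triangle
Base b = 4 cm, Height h = 21 cm
Formula: A = (1/2) * b * h
A = 0.5 * 4 * 21
A = 0.5 * 84
A = 42
42 cm^2


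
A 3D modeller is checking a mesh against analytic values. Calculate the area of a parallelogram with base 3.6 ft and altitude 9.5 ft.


Shape: parallelogram
Base b = 3.6 ft, Height h = 9.5 ft
Formula: A = b * h
A = 3.6 * 9.5
A = 34.2
34.2 ft^2


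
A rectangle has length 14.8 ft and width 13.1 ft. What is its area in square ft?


Shape: rectangle
Length l = 14.8 ft, Width w = 13.1 ft
Formula: A = l * w
A = 14.8 * 13.1
A = 193.88
193.88 ft^2


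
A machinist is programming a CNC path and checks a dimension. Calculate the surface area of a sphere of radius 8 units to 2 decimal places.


Shape: sphere
Radius r = 8 units
Formula: SA = 4 * pi * r^2
r^2 = 64
SA = 4 * pi * 64
SA = 256 * pi
SA = 804.25
804.25 units^2


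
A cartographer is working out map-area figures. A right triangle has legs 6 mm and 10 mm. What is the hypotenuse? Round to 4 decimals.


Shape: right triangle
Legs a = 6 mm, b = 10 mm
Formula: c = sqrt(a^2 + b^2)
a^2 = 36, b^2 = 100
a^2 + b^2 = 136
c = sqrt(136)
c = 11.6619
11.6619 mm


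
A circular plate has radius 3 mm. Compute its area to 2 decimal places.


Shape: circle
Radius r = 3 mm
Formula: A = pi * r^2
r^2 = 3^2 = 9
A = pi * 9
A = 28.27
28.27 mm^2


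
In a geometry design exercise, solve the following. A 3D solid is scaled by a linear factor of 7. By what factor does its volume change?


Linear scale factor k = 7
Rule: under a linear scaling by k, volumes scale by k^3.
k^3 = 7 * 7 * 7
k^3 = 49 * 7
k^3 = 343
Volume scales by a factor of 343.
343 (dimensionless)


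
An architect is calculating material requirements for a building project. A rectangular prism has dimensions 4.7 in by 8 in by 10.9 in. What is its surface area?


Shape: rectangular prism
l = 4.7 in, w = 8 in, h = 10.9 in
Formula: SA = 2(lw + lh + wh)
lw = 37.6, lh = 51.23, wh = 87.2
lw + lh + wh = 176.03
SA = 2 * 176.03
SA = 352.06
352.06 in^2


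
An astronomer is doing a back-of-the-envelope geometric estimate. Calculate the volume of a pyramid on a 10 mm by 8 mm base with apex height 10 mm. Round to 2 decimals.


Shape: rectangular pyramid
Base: 10 mm x 8 mm, Height h = 10 mm
Formula: V = (1/3) * base_area * h
base_area = 10 * 8 = 80
base_area * h = 80 * 10 = 800
V = 800 / 3
V = 266.67
266.67 mm^3


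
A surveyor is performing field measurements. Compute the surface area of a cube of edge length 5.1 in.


Shape: cube
Side s = 5.1 in
A cube has 6 square faces.
Formula: SA = 6 * s^2
s^2 = 26.01
SA = 6 * 26.01
SA = 156.06
156.06 in^2


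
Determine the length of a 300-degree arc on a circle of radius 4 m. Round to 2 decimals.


Shape: circular arc
Radius r = 4 m, Angle = 300 degrees
Formula: L = (angle/360) * 2 * pi * r
2 * pi * r = 8 * pi
L = (300/360) * 8 * pi
L = 6.666667 * pi
L = 20.94
20.94 m


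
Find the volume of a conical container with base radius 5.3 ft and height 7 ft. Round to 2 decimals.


Shape: cone
Radius r = 5.3 ft, Height h = 7 ft
Formula: V = (1/3) * pi * r^2 * h
r^2 = 28.09
pi * r^2 * h = pi * 28.09 * 7 = 196.63 * pi
V = 196.63 * pi / 3
V = 205.91
205.91 ft^3


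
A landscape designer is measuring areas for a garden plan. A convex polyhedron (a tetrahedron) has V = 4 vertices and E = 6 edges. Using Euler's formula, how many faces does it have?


Polyhedron: tetrahedron
Euler's formula for convex polyhedra: V - E + F = 2
Given: V = 4 vertices and E = 6 edges
Solve for F:
F = 2 + E - V = 2 + 6 - 4 = 4
4 faces


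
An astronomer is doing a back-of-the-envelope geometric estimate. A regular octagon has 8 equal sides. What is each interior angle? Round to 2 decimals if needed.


Shape: regular octagon (8 sides)
Formula: interior angle = (n - 2) * 180 / n
(n - 2) = 6
(n - 2) * 180 = 1080
angle = 1080 / 8
angle = 135
135 degrees


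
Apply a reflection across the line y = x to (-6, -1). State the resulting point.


Transformation: reflection
Original point: (-6, -1)
Rule for reflection over y = x: (x, y) -> (y, x)
Apply: (-6, -1) -> (-1, -6)
(-1, -6)


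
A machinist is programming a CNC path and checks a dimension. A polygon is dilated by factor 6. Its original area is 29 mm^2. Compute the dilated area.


Linear scale factor k = 6
Original area = 29 mm^2
Rule: under a linear scaling by k, areas scale by k^2.
k^2 = 6^2 = 36
New area = 29 * 36
New area = 1044
1044 mm^2


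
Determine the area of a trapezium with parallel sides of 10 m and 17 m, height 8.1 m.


Shape: trapezoid
Parallel sides a = 10 m, b = 17 m; Height h = 8.1 m
Formula: A = (a + b) * h / 2
a + b = 10 + 17 = 27
A = 27 * 8.1 / 2
A = 218.7 / 2
A = 109.35
109.35 m^2


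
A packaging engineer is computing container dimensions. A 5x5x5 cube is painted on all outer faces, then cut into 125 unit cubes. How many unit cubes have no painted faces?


Large cube: 5 x 5 x 5, cut into unit cubes.
n = 5, so n - 2 = 3
Unpainted cubes form the interior (n - 2)^3 block.
(n - 2)^3 = 3^3 = 27
27 unit cubes


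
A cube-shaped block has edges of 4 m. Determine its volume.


Shape: cube
Side s = 4 m
Formula: V = s^3
V = 4 * 4 * 4
V = 16 * 4
V = 64
64 m^3


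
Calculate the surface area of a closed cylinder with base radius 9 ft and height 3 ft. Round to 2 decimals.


Shape: closed cylinder
Radius r = 9 ft, Height h = 3 ft
Formula: SA = 2*pi*r^2 + 2*pi*r*h = 2*pi*r*(r + h)
r + h = 12
2 * r * (r + h) = 2 * 9 * 12 = 216
SA = 216 * pi
SA = 678.58
678.58 ft^2


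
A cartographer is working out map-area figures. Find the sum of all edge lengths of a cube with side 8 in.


Shape: cube
Side s = 8 in
A cube has 12 edges, all equal.
Formula: total edge length = 12 * s
Total = 12 * 8
Total = 96
96 in


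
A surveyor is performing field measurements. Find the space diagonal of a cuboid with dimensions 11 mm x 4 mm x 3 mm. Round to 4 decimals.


Shape: rectangular box (space diagonal)
l = 11 mm, w = 4 mm, h = 3 mm
Visualize: the diagonal of the base, then a right triangle with that diagonal and the height.
Formula: d = sqrt(l^2 + w^2 + h^2)
l^2 + w^2 + h^2 = 121 + 16 + 9 = 146
d = sqrt(146)
d = 12.083
12.083 mm


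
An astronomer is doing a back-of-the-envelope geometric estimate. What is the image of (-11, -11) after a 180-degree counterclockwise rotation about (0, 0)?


Transformation: rotation about the origin
Original point: (-11, -11)
Rule for 180 deg: (x, y) -> (-x, -y)
Apply: (-11, -11) -> (11, 11)
(11, 11)


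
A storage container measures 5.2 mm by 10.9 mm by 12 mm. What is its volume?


Shape: rectangular prism
l = 5.2 mm, w = 10.9 mm, h = 12 mm
Formula: V = l * w * h
V = 5.2 * 10.9 * 12
V = 56.68 * 12
V = 680.16
680.16 mm^3


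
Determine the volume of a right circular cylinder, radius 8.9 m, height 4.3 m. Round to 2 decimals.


Shape: cylinder
Radius r = 8.9 m, Height h = 4.3 m
Formula: V = pi * r^2 * h
r^2 = 79.21
V = pi * 79.21 * 4.3
V = 340.603 * pi
V = 1070.04
1070.04 m^3


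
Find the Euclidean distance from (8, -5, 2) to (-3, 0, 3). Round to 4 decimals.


3D distance between two points
P1 = (8, -5, 2), P2 = (-3, 0, 3)
Formula: d = sqrt((x2-x1)^2 + (y2-y1)^2 + (z2-z1)^2)
dx = -3 - 8 = -11
dy = 0 - -5 = 5
dz = 3 - 2 = 1
dx^2 + dy^2 + dz^2 = 121 + 25 + 1 = 147
d = sqrt(147)
d = 12.1244
12.1244 units


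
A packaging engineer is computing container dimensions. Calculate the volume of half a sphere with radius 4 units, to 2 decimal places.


Shape: hemisphere (half of a sphere)
Radius r = 4 units
Formula: V = (1/2) * (4/3) * pi * r^3 = (2/3) * pi * r^3
r^3 = 64
(2/3) * 64 = 42.666667
V = 42.666667 * pi
V = 134.04
134.04 units^3


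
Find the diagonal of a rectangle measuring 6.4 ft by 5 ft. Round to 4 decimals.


Shape: rectangle (diagonal via Pythagoras)
Sides: 6.4 ft and 5 ft
Formula: d = sqrt(l^2 + w^2)
l^2 = 40.96, w^2 = 25
l^2 + w^2 = 65.96
d = sqrt(65.96)
d = 8.1216
8.1216 ft


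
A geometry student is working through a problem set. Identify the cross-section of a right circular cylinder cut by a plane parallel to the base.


Solid: right circular cylinder
Cutting plane: parallel to the base
Visualize the intersection of the plane with the solid's surface.
The boundary of the cut region is a circle.
circle


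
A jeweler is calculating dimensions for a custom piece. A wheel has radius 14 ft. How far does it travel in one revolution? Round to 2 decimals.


Shape: circle
Radius r = 14 ft
Formula: C = 2 * pi * r
C = 2 * pi * 14
C = 28 * pi
C = 87.96
87.96 ft


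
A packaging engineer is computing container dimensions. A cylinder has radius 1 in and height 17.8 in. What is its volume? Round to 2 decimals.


Shape: cylinder
Radius r = 1 in, Height h = 17.8 in
Formula: V = pi * r^2 * h
r^2 = 1
V = pi * 1 * 17.8
V = 17.8 * pi
V = 55.92
55.92 in^3


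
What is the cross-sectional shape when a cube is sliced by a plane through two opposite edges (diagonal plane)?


Solid: cube
Cutting plane: through two opposite edges (diagonal plane)
Visualize the intersection of the plane with the solid's surface.
The boundary of the cut region is a rectangle.
rectangle


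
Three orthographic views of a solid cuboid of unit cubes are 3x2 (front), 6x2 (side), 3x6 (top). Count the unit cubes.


Orthographic views of a solid rectangular block:
Front view 3 x 2 -> length = 3, height = 2
Side view 6 x 2 -> width = 6, height = 2 (consistent)
Top view 3 x 6 -> confirms length = 3, width = 6
The block is 3 x 6 x 2.
Total unit cubes = 3 * 6 * 2 = 36
36 unit cubes


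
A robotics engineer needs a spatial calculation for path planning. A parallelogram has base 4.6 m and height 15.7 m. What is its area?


Shape: parallelogram
Base b = 4.6 m, Height h = 15.7 m
Formula: A = b * h
A = 4.6 * 15.7
A = 72.22
72.22 m^2


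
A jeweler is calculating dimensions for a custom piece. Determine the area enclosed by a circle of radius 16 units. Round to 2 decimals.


Shape: circle
Radius r = 16 units
Formula: A = pi * r^2
r^2 = 16^2 = 256
A = pi * 256
A = 804.25
804.25 units^2


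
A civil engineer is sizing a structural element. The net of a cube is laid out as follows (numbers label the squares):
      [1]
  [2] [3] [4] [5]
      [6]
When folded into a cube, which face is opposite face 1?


Net: cross layout. Take square 3 as the base (bottom).
Fold the four squares in the horizontal row up around 3: 2 -> left, 4 -> right, 5 wraps to the top.
Fold 1 and 6 up from 3: 1 -> back, 6 -> front.
Opposite pairs are therefore: (1, 6), (2, 4), (3, 5).
Face 1 is opposite face 6.
face 6


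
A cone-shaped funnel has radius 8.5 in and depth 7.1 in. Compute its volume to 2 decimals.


Shape: cone
Radius r = 8.5 in, Height h = 7.1 in
Formula: V = (1/3) * pi * r^2 * h
r^2 = 72.25
pi * r^2 * h = pi * 72.25 * 7.1 = 512.975 * pi
V = 512.975 * pi / 3
V = 537.19
537.19 in^3


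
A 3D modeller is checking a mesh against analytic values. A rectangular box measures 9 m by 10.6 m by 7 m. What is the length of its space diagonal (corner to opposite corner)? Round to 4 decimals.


Shape: rectangular box (space diagonal)
l = 9 m, w = 10.6 m, h = 7 m
Visualize: the diagonal of the base, then a right triangle with that diagonal and the height.
Formula: d = sqrt(l^2 + w^2 + h^2)
l^2 + w^2 + h^2 = 81 + 112.36 + 49 = 242.36
d = sqrt(242.36)
d = 15.5679
15.5679 m


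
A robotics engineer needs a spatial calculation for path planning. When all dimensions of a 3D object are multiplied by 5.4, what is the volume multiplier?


Linear scale factor k = 5.4
Rule: under a linear scaling by k, volumes scale by k^3.
k^3 = 5.4 * 5.4 * 5.4
k^3 = 29.16 * 5.4
k^3 = 157.464
Volume scales by a factor of 157.464.
157.464 (dimensionless)


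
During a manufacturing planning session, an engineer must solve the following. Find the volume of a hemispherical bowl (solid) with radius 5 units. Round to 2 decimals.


Shape: hemisphere (half of a sphere)
Radius r = 5 units
Formula: V = (1/2) * (4/3) * pi * r^3 = (2/3) * pi * r^3
r^3 = 125
(2/3) * 125 = 83.333333
V = 83.333333 * pi
V = 261.8
261.8 units^3


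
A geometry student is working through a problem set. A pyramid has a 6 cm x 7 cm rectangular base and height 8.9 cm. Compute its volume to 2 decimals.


Shape: rectangular pyramid
Base: 6 cm x 7 cm, Height h = 8.9 cm
Formula: V = (1/3) * base_area * h
base_area = 6 * 7 = 42
base_area * h = 42 * 8.9 = 373.8
V = 373.8 / 3
V = 124.6
124.6 cm^3


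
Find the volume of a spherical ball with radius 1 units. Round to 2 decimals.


Shape: sphere
Radius r = 1 units
Formula: V = (4/3) * pi * r^3
r^3 = 1
(4/3) * 1 = 1.333333
V = 1.333333 * pi
V = 4.19
4.19 units^3


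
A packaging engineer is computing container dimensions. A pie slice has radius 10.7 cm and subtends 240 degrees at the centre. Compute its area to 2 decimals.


Shape: circular sector
Radius r = 10.7 cm, Angle = 240 degrees
Formula: A = (angle/360) * pi * r^2
r^2 = 114.49
Fraction of circle = 240/360
A = (240/360) * pi * 114.49
A = 76.326667 * pi
A = 239.79
239.79 cm^2


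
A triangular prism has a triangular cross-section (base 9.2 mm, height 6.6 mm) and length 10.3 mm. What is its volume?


Shape: triangular prism
Triangle base = 9.2 mm, triangle height = 6.6 mm, prism length L = 10.3 mm
Formula: V = (1/2 * b * h_tri) * L
Cross-section area = 0.5 * 9.2 * 6.6 = 30.36
V = 30.36 * 10.3
V = 312.708
312.708 mm^3


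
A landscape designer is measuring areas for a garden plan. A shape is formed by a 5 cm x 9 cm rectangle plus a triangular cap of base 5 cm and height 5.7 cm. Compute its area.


Composite shape: rectangle + triangle
Rectangle area = 5 * 9 = 45
Triangle area = 0.5 * 5 * 5.7 = 14.25
Total = 45 + 14.25
Total = 59.25
59.25 cm^2


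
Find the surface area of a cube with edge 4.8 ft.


Shape: cube
Side s = 4.8 ft
A cube has 6 square faces.
Formula: SA = 6 * s^2
s^2 = 23.04
SA = 6 * 23.04
SA = 138.24
138.24 ft^2


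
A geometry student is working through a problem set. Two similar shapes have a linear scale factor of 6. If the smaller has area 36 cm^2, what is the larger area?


Linear scale factor k = 6
Original area = 36 cm^2
Rule: under a linear scaling by k, areas scale by k^2.
k^2 = 6^2 = 36
New area = 36 * 36
New area = 1296
1296 cm^2


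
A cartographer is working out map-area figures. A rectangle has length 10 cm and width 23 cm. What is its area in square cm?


Shape: rectangle
Length l = 10 cm, Width w = 23 cm
Formula: A = l * w
A = 10 * 23
A = 230
230 cm^2


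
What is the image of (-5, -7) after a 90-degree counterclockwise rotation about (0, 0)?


Transformation: rotation about the origin
Original point: (-5, -7)
Rule for 90 deg counterclockwise: (x, y) -> (-y, x)
Apply: (-5, -7) -> (7, -5)
(7, -5)


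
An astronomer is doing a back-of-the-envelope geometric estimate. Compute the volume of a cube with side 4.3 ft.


Shape: cube
Side s = 4.3 ft
Formula: V = s^3
V = 4.3 * 4.3 * 4.3
V = 18.49 * 4.3
V = 79.507
79.507 ft^3


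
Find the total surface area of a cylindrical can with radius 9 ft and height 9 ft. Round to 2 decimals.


Shape: closed cylinder
Radius r = 9 ft, Height h = 9 ft
Formula: SA = 2*pi*r^2 + 2*pi*r*h = 2*pi*r*(r + h)
r + h = 18
2 * r * (r + h) = 2 * 9 * 18 = 324
SA = 324 * pi
SA = 1017.88
1017.88 ft^2


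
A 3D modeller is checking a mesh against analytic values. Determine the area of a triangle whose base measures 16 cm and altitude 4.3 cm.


Shape: triangle
Base b = 16 cm, Height h = 4.3 cm
Formula: A = (1/2) * b * h
A = 0.5 * 16 * 4.3
A = 0.5 * 68.8
A = 34.4
34.4 cm^2


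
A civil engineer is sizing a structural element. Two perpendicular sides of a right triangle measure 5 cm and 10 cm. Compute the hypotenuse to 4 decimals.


Shape: right triangle
Legs a = 5 cm, b = 10 cm
Formula: c = sqrt(a^2 + b^2)
a^2 = 25, b^2 = 100
a^2 + b^2 = 125
c = sqrt(125)
c = 11.1803
11.1803 cm


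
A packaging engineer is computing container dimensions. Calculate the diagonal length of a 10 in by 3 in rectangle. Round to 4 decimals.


Shape: rectangle (diagonal via Pythagoras)
Sides: 10 in and 3 in
Formula: d = sqrt(l^2 + w^2)
l^2 = 100, w^2 = 9
l^2 + w^2 = 109
d = sqrt(109)
d = 10.4403
10.4403 in


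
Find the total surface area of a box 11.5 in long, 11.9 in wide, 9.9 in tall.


Shape: rectangular prism
l = 11.5 in, w = 11.9 in, h = 9.9 in
Formula: SA = 2(lw + lh + wh)
lw = 136.85, lh = 113.85, wh = 117.81
lw + lh + wh = 368.51
SA = 2 * 368.51
SA = 737.02
737.02 in^2


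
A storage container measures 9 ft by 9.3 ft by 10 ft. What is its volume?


Shape: rectangular prism
l = 9 ft, w = 9.3 ft, h = 10 ft
Formula: V = l * w * h
V = 9 * 9.3 * 10
V = 83.7 * 10
V = 837
837 ft^3


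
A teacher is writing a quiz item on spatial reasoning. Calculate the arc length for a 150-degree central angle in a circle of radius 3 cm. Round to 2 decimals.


Shape: circular arc
Radius r = 3 cm, Angle = 150 degrees
Formula: L = (angle/360) * 2 * pi * r
2 * pi * r = 6 * pi
L = (150/360) * 6 * pi
L = 2.5 * pi
L = 7.85
7.85 cm


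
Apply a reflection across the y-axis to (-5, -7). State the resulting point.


Transformation: reflection
Original point: (-5, -7)
Rule for reflection over the y-axis: (x, y) -> (-x, y)
Apply: (-5, -7) -> (5, -7)
(5, -7)


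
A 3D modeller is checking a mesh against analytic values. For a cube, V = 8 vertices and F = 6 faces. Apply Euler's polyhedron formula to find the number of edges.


Polyhedron: cube
Euler's formula for convex polyhedra: V - E + F = 2
Given: V = 8 vertices and F = 6 faces
Solve for E:
E = V + F - 2 = 8 + 6 - 2 = 12
12 edges


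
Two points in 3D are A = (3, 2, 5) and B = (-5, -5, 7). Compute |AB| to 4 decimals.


3D distance between two points
P1 = (3, 2, 5), P2 = (-5, -5, 7)
Formula: d = sqrt((x2-x1)^2 + (y2-y1)^2 + (z2-z1)^2)
dx = -5 - 3 = -8
dy = -5 - 2 = -7
dz = 7 - 5 = 2
dx^2 + dy^2 + dz^2 = 64 + 49 + 4 = 117
d = sqrt(117)
d = 10.8167
10.8167 units


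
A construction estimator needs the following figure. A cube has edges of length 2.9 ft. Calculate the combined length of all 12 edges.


Shape: cube
Side s = 2.9 ft
A cube has 12 edges, all equal.
Formula: total edge length = 12 * s
Total = 12 * 2.9
Total = 34.8
34.8 ft


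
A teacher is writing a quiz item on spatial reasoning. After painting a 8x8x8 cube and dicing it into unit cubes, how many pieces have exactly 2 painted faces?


Large cube: 8 x 8 x 8, cut into unit cubes.
n = 8, so n - 2 = 6
Cubes with 2 painted faces lie along the edges, excluding corners.
A cube has 12 edges; each contributes (n - 2) = 6 such cubes.
Count = 12 * 6 = 72
72 unit cubes


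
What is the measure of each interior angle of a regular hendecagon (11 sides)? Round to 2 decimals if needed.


Shape: regular hendecagon (11 sides)
Formula: interior angle = (n - 2) * 180 / n
(n - 2) = 9
(n - 2) * 180 = 1620
angle = 1620 / 11
angle = 147.27
147.27 degrees


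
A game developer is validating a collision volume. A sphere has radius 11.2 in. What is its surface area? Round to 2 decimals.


Shape: sphere
Radius r = 11.2 in
Formula: SA = 4 * pi * r^2
r^2 = 125.44
SA = 4 * pi * 125.44
SA = 501.76 * pi
SA = 1576.33
1576.33 in^2


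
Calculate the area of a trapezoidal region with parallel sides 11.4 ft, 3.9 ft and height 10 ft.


Shape: trapezoid
Parallel sides a = 11.4 ft, b = 3.9 ft; Height h = 10 ft
Formula: A = (a + b) * h / 2
a + b = 11.4 + 3.9 = 15.3
A = 15.3 * 10 / 2
A = 153 / 2
A = 76.5
76.5 ft^2


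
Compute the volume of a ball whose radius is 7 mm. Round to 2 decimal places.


Shape: sphere
Radius r = 7 mm
Formula: V = (4/3) * pi * r^3
r^3 = 343
(4/3) * 343 = 457.333333
V = 457.333333 * pi
V = 1436.76
1436.76 mm^3


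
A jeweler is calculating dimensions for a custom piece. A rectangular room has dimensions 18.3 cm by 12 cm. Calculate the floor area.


Shape: rectangle
Length l = 18.3 cm, Width w = 12 cm
Formula: A = l * w
A = 18.3 * 12
A = 219.6
219.6 cm^2


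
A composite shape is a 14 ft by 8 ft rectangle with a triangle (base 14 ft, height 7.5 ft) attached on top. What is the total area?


Composite shape: rectangle + triangle
Rectangle area = 14 * 8 = 112
Triangle area = 0.5 * 14 * 7.5 = 52.5
Total = 112 + 52.5
Total = 164.5
164.5 ft^2


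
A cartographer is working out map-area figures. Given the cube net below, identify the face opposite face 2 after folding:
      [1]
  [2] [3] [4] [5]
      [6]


Net: cross layout. Take square 3 as the base (bottom).
Fold the four squares in the horizontal row up around 3: 2 -> left, 4 -> right, 5 wraps to the top.
Fold 1 and 6 up from 3: 1 -> back, 6 -> front.
Opposite pairs are therefore: (1, 6), (2, 4), (3, 5).
Face 2 is opposite face 4.
face 4


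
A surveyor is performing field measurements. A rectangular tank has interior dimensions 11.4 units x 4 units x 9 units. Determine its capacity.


Shape: rectangular prism
l = 11.4 units, w = 4 units, h = 9 units
Formula: V = l * w * h
V = 11.4 * 4 * 9
V = 45.6 * 9
V = 410.4
410.4 units^3


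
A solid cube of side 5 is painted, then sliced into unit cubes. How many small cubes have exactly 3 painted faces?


Large cube: 5 x 5 x 5, cut into unit cubes.
Cubes with 3 painted faces are at the corners. A cube always has 8 corners.
Count = 8
8 unit cubes


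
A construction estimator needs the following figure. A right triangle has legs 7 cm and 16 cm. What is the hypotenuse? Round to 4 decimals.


Shape: right triangle
Legs a = 7 cm, b = 16 cm
Formula: c = sqrt(a^2 + b^2)
a^2 = 49, b^2 = 256
a^2 + b^2 = 305
c = sqrt(305)
c = 17.4642
17.4642 cm


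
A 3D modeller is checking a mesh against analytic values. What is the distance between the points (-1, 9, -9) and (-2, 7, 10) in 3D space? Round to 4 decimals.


3D distance between two points
P1 = (-1, 9, -9), P2 = (-2, 7, 10)
Formula: d = sqrt((x2-x1)^2 + (y2-y1)^2 + (z2-z1)^2)
dx = -2 - -1 = -1
dy = 7 - 9 = -2
dz = 10 - -9 = 19
dx^2 + dy^2 + dz^2 = 1 + 4 + 361 = 366
d = sqrt(366)
d = 19.1311
19.1311 units


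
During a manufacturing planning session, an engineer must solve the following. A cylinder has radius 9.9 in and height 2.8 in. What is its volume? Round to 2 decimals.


Shape: cylinder
Radius r = 9.9 in, Height h = 2.8 in
Formula: V = pi * r^2 * h
r^2 = 98.01
V = pi * 98.01 * 2.8
V = 274.428 * pi
V = 862.14
862.14 in^3


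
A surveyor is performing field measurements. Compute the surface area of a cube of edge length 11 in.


Shape: cube
Side s = 11 in
A cube has 6 square faces.
Formula: SA = 6 * s^2
s^2 = 121
SA = 6 * 121
SA = 726
726 in^2


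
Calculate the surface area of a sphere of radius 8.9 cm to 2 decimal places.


Shape: sphere
Radius r = 8.9 cm
Formula: SA = 4 * pi * r^2
r^2 = 79.21
SA = 4 * pi * 79.21
SA = 316.84 * pi
SA = 995.38
995.38 cm^2


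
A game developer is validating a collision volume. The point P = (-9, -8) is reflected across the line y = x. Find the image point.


Transformation: reflection
Original point: (-9, -8)
Rule for reflection over y = x: (x, y) -> (y, x)
Apply: (-9, -8) -> (-8, -9)
(-8, -9)


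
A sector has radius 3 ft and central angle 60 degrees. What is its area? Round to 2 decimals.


Shape: circular sector
Radius r = 3 ft, Angle = 60 degrees
Formula: A = (angle/360) * pi * r^2
r^2 = 9
Fraction of circle = 60/360
A = (60/360) * pi * 9
A = 1.5 * pi
A = 4.71
4.71 ft^2


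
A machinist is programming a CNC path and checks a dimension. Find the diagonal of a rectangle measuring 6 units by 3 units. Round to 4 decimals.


Shape: rectangle (diagonal via Pythagoras)
Sides: 6 units and 3 units
Formula: d = sqrt(l^2 + w^2)
l^2 = 36, w^2 = 9
l^2 + w^2 = 45
d = sqrt(45)
d = 6.7082
6.7082 units


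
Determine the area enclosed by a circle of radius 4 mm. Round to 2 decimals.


Shape: circle
Radius r = 4 mm
Formula: A = pi * r^2
r^2 = 4^2 = 16
A = pi * 16
A = 50.27
50.27 mm^2


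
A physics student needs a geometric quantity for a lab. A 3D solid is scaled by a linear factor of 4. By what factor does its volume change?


Linear scale factor k = 4
Rule: under a linear scaling by k, volumes scale by k^3.
k^3 = 4 * 4 * 4
k^3 = 16 * 4
k^3 = 64
Volume scales by a factor of 64.
64 (dimensionless)


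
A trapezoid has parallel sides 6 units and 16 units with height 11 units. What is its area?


Shape: trapezoid
Parallel sides a = 6 units, b = 16 units; Height h = 11 units
Formula: A = (a + b) * h / 2
a + b = 6 + 16 = 22
A = 22 * 11 / 2
A = 242 / 2
A = 121
121 units^2


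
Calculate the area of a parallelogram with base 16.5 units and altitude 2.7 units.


Shape: parallelogram
Base b = 16.5 units, Height h = 2.7 units
Formula: A = b * h
A = 16.5 * 2.7
A = 44.55
44.55 units^2


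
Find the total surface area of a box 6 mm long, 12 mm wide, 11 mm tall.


Shape: rectangular prism
l = 6 mm, w = 12 mm, h = 11 mm
Formula: SA = 2(lw + lh + wh)
lw = 72, lh = 66, wh = 132
lw + lh + wh = 270
SA = 2 * 270
SA = 540
540 mm^2


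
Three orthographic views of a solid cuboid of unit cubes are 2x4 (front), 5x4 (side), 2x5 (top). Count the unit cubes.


Orthographic views of a solid rectangular block:
Front view 2 x 4 -> length = 2, height = 4
Side view 5 x 4 -> width = 5, height = 4 (consistent)
Top view 2 x 5 -> confirms length = 2, width = 5
The block is 2 x 5 x 4.
Total unit cubes = 2 * 5 * 4 = 40
40 unit cubes


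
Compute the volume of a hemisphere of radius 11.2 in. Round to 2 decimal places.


Shape: hemisphere (half of a sphere)
Radius r = 11.2 in
Formula: V = (1/2) * (4/3) * pi * r^3 = (2/3) * pi * r^3
r^3 = 1404.928
(2/3) * 1404.928 = 936.618667
V = 936.618667 * pi
V = 2942.47
2942.47 in^3


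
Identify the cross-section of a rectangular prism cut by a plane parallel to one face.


Solid: rectangular prism
Cutting plane: parallel to one face
Visualize the intersection of the plane with the solid's surface.
The boundary of the cut region is a rectangle.
rectangle


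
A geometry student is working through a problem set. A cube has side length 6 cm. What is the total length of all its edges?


Shape: cube
Side s = 6 cm
A cube has 12 edges, all equal.
Formula: total edge length = 12 * s
Total = 12 * 6
Total = 72
72 cm


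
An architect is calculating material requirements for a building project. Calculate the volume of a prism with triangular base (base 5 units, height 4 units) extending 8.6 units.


Shape: triangular prism
Triangle base = 5 units, triangle height = 4 units, prism length L = 8.6 units
Formula: V = (1/2 * b * h_tri) * L
Cross-section area = 0.5 * 5 * 4 = 10
V = 10 * 8.6
V = 86
86 units^3


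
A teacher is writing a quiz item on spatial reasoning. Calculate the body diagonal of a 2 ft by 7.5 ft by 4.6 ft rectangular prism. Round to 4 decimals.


Shape: rectangular box (space diagonal)
l = 2 ft, w = 7.5 ft, h = 4.6 ft
Visualize: the diagonal of the base, then a right triangle with that diagonal and the height.
Formula: d = sqrt(l^2 + w^2 + h^2)
l^2 + w^2 + h^2 = 4 + 56.25 + 21.16 = 81.41
d = sqrt(81.41)
d = 9.0227
9.0227 ft


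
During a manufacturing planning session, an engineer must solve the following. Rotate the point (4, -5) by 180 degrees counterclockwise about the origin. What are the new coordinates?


Transformation: rotation about the origin
Original point: (4, -5)
Rule for 180 deg: (x, y) -> (-x, -y)
Apply: (4, -5) -> (-4, 5)
(-4, 5)


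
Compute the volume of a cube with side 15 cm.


Shape: cube
Side s = 15 cm
Formula: V = s^3
V = 15 * 15 * 15
V = 225 * 15
V = 3375
3375 cm^3


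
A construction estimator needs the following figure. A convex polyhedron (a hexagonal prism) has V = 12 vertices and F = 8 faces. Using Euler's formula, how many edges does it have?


Polyhedron: hexagonal prism
Euler's formula for convex polyhedra: V - E + F = 2
Given: V = 12 vertices and F = 8 faces
Solve for E:
E = V + F - 2 = 12 + 8 - 2 = 18
18 edges


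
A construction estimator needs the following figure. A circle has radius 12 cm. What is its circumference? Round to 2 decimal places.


Shape: circle
Radius r = 12 cm
Formula: C = 2 * pi * r
C = 2 * pi * 12
C = 24 * pi
C = 75.4
75.4 cm
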